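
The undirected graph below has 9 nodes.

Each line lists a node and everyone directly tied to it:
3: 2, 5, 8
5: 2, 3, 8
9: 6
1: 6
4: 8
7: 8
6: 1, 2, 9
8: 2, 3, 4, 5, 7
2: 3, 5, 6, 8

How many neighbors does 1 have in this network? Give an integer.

1 is directly tied to 6. That is 1 neighbor, so the degree of 1 is 1.

1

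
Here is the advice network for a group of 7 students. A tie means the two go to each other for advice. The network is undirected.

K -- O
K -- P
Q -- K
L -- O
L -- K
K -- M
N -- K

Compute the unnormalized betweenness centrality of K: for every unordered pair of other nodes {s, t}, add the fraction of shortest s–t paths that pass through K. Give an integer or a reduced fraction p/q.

14

Pairs whose geodesics pass through K — P–Q: 1; P–M: 1; P–O: 1; P–N: 1; P–L: 1; Q–M: 1; Q–O: 1; Q–N: 1; Q–L: 1; M–O: 1; M–N: 1; M–L: 1; O–N: 1; N–L: 1.
All other pairs contribute 0.
Summing the contributions gives betweenness(K) = 14.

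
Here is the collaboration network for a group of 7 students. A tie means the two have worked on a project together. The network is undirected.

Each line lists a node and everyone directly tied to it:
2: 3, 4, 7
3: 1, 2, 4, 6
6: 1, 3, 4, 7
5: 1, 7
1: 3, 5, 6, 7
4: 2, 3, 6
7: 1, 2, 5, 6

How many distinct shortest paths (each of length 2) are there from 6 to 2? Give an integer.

The shortest distance is 2. The length-2 paths are: 6–4–2; 6–3–2; 6–7–2.
That gives 3 distinct shortest paths.

3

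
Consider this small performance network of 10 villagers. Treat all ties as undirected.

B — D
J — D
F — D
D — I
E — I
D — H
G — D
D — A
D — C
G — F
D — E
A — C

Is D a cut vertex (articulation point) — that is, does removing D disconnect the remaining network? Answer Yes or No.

Removing D leaves {F and G} with no path to {J}, so the network splits into 6 components. D is a cut vertex.

Yes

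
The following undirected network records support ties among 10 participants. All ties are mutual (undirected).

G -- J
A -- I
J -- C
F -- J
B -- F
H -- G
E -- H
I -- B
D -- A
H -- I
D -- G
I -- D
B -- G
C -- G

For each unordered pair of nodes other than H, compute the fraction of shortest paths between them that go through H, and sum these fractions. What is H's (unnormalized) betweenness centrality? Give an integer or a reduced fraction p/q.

Pairs whose geodesics pass through H — C–E: 1; C–I: 1/3; E–A: 1; E–B: 2/2; E–J: 1; E–F: 3/3; E–I: 1; E–D: 2/2; E–G: 1; J–I: 1/4; I–G: 1/3.
All other pairs contribute 0.
Summing the contributions gives betweenness(H) = 107/12.

107/12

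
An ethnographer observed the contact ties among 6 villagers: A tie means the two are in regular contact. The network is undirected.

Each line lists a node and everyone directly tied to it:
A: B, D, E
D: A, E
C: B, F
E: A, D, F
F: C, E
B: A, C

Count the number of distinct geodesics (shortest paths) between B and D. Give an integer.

The shortest distance is 2, and the only length-2 path is B–A–D. So there is exactly 1 shortest path.

1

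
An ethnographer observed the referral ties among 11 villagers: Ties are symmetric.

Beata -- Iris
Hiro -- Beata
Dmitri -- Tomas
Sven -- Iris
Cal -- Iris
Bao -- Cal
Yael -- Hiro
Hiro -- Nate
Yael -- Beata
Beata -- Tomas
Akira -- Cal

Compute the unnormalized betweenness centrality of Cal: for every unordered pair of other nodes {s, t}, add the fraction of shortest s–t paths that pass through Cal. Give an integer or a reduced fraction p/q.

17

Pairs whose geodesics pass through Cal — Iris–Akira: 1; Iris–Bao: 1; Sven–Akira: 1; Sven–Bao: 1; Yael–Akira: 1; Yael–Bao: 1; Hiro–Akira: 1; Hiro–Bao: 1; Dmitri–Akira: 1; Dmitri–Bao: 1; Akira–Tomas: 1; Akira–Bao: 1; Akira–Beata: 1; Akira–Nate: 1 … (+3 more pairs).
All other pairs contribute 0.
Summing the contributions gives betweenness(Cal) = 17.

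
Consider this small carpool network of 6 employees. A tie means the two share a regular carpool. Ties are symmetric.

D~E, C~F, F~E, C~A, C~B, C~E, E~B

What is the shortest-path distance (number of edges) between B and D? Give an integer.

One shortest route is B – E – D, which uses 2 edges, and B and D are not directly tied, so nothing shorter exists. So d(B,D) = 2.

2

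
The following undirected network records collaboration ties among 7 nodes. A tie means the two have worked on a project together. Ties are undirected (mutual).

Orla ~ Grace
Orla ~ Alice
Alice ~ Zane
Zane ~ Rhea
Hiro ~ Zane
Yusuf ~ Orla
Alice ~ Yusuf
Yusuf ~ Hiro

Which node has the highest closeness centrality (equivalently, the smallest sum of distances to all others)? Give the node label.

Farness (sum of distances to all others) for each node — Alice:9, Grace:15, Hiro:11, Orla:10, Rhea:15, Yusuf:10, Zane:10.
The smallest farness is 9, for Alice, so Alice has the highest closeness.

Alice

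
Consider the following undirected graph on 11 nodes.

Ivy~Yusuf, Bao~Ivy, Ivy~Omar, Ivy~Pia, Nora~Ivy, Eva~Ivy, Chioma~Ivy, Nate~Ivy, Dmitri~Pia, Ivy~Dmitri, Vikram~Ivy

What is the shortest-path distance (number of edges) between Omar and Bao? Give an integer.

One shortest route is Omar – Ivy – Bao, which uses 2 edges, and Omar and Bao are not directly tied, so nothing shorter exists. So d(Omar,Bao) = 2.

2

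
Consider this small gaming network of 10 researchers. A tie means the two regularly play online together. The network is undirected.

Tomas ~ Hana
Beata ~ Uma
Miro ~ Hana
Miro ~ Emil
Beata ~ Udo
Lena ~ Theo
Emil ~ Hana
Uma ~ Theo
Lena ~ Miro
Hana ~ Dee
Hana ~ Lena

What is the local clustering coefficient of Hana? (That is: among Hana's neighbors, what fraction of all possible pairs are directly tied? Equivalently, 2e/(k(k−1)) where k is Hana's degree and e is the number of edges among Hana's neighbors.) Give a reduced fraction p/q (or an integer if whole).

1/5

Hana's neighbors: Dee, Emil, Lena, Miro, and Tomas (k = 5).
Possible neighbor pairs: C(5,2) = 10. Edges among them: Emil–Miro, Lena–Miro → e = 2.
Clustering(Hana) = 2/10 = 1/5.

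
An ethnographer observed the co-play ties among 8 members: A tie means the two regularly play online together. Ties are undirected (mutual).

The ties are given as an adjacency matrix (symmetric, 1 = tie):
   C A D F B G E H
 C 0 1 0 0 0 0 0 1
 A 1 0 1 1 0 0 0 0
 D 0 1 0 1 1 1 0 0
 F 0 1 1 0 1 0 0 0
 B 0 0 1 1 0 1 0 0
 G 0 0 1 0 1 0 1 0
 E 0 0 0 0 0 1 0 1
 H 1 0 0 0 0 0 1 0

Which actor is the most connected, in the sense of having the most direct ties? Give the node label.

Degrees — A:3, B:3, C:2, D:4, E:2, F:3, G:3, H:2.
The maximum is 4, attained only by D.

D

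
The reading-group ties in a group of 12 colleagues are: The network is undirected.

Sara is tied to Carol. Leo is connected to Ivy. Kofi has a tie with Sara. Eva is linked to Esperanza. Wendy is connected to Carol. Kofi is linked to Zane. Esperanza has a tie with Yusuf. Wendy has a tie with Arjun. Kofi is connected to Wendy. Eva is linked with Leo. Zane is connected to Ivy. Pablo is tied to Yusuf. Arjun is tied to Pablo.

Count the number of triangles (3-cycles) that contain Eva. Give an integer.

0

Eva's neighbors are Esperanza and Leo, but none of them are tied to each other, so no triangle contains Eva.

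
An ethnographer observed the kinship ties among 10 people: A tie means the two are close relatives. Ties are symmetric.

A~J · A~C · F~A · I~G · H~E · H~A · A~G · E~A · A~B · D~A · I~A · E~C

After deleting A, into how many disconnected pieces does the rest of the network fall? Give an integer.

6

Without A, the remaining ties split the others into: {B}; {C, E, H}; {J}; {F}; {G, I}; {D}.
That's 6 separate components.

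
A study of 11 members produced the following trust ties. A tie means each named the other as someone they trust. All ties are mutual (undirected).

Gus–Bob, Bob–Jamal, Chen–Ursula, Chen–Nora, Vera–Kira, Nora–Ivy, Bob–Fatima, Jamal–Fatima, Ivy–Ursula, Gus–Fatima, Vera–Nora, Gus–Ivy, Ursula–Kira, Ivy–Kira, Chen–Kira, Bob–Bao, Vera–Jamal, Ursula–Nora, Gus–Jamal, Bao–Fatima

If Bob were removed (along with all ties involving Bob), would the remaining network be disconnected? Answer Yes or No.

Even without Bob, every remaining node can still reach every other (the residual graph is connected), so Bob is not a cut vertex.

No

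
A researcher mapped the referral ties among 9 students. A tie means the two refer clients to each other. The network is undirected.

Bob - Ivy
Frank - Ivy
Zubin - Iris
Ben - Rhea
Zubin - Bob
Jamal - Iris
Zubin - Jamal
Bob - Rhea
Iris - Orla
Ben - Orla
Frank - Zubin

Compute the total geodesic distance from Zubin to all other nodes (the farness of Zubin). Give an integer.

Distances from Zubin: Ben:3, Bob:1, Frank:1, Iris:1, Ivy:2, Jamal:1, Orla:2, Rhea:2.
Sum = 3 + 1 + 1 + 1 + 2 + 1 + 2 + 2 = 13.

13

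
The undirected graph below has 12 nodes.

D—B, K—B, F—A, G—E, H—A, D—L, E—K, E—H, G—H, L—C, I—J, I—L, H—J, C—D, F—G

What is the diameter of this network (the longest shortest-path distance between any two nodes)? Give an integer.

6

Eccentricity of each node (its greatest distance to any other): A:5, B:4, C:6, D:5, E:4, F:6, G:5, H:4, I:4, J:4, K:4, L:5.
The maximum eccentricity is 6, realized for instance by the pair F–C via F – A – H – J – I – L – C. So the diameter is 6.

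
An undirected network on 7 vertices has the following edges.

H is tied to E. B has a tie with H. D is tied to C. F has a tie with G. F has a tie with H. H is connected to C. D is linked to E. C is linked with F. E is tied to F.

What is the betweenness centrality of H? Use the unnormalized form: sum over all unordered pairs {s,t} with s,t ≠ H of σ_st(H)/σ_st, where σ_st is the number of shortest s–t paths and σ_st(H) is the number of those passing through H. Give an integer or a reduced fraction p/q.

16/3

Pairs whose geodesics pass through H — E–C: 1/3; E–B: 1; F–B: 1; C–B: 1; B–G: 1; B–D: 2/2.
All other pairs contribute 0.
Summing the contributions gives betweenness(H) = 16/3.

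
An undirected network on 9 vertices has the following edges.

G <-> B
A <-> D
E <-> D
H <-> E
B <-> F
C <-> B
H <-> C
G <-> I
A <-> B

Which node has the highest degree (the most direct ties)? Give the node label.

B

Degrees — A:2, B:4, C:2, D:2, E:2, F:1, G:2, H:2, I:1.
The maximum is 4, attained only by B.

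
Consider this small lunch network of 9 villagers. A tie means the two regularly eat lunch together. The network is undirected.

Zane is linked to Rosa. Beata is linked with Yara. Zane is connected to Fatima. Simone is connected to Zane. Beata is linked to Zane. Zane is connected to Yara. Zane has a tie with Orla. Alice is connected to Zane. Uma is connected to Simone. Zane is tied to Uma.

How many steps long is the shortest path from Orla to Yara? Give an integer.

2

One shortest route is Orla – Zane – Yara, which uses 2 edges, and Orla and Yara are not directly tied, so nothing shorter exists. So d(Orla,Yara) = 2.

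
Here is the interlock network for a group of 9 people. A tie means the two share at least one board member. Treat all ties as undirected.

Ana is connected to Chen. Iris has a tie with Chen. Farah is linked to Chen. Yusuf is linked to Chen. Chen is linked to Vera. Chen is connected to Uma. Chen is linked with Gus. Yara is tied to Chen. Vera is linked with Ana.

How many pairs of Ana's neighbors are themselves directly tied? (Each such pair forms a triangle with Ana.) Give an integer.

1

Ana's neighbors: Chen and Vera.
Neighbor pairs that are themselves tied: Ana–Chen–Vera. Each forms one triangle with Ana, for 1 in total.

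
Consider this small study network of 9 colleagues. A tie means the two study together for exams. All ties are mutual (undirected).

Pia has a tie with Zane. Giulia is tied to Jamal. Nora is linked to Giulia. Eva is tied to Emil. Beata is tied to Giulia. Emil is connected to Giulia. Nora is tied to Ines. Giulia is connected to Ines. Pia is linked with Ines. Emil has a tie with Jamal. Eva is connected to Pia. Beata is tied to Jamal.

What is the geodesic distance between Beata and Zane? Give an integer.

One shortest route is Beata – Giulia – Ines – Pia – Zane, which uses 4 edges, and at distance 3 from Beata we only reach {Eva, Pia}, which does not include Zane. So d(Beata,Zane) = 4.

4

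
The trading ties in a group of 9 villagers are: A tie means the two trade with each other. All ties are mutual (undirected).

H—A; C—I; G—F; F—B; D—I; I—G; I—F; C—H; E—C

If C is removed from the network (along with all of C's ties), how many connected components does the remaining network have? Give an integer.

3

Without C, the remaining ties split the others into: {B, D, F, G, I}; {A, H}; {E}.
That's 3 separate components.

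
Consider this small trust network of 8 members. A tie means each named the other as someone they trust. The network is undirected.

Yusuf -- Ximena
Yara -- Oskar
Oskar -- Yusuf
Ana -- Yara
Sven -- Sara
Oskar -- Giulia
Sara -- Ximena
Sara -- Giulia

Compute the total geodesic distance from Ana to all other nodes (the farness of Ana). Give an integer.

22

Distances from Ana: Giulia:3, Oskar:2, Sara:4, Sven:5, Ximena:4, Yara:1, Yusuf:3.
Sum = 3 + 2 + 4 + 5 + 4 + 1 + 3 = 22.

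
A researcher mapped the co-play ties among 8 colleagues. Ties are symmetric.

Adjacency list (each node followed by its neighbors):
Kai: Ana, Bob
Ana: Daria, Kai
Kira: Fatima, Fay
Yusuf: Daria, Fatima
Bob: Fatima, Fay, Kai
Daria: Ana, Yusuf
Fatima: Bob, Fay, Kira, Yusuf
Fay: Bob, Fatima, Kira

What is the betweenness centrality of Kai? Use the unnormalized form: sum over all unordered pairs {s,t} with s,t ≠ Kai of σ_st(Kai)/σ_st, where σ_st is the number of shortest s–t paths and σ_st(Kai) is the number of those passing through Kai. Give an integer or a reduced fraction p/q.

11/3

Pairs whose geodesics pass through Kai — Kira–Ana: 2/3; Fay–Ana: 1; Bob–Ana: 1; Bob–Daria: 1/2; Ana–Fatima: 1/2.
All other pairs contribute 0.
Summing the contributions gives betweenness(Kai) = 11/3.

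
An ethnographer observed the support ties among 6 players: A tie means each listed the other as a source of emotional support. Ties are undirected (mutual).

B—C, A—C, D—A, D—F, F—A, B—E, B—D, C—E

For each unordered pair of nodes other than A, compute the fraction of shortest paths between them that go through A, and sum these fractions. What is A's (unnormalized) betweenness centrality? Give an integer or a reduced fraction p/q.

2

Pairs whose geodesics pass through A — E–F: 1/2; C–F: 1; C–D: 1/2.
All other pairs contribute 0.
Summing the contributions gives betweenness(A) = 2.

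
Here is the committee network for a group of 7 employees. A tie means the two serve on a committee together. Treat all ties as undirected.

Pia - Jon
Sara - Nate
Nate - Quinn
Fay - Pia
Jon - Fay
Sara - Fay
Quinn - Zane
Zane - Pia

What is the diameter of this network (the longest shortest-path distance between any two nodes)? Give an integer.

3

Eccentricity of each node (its greatest distance to any other): Fay:3, Jon:3, Nate:3, Pia:3, Quinn:3, Sara:3, Zane:3.
The maximum eccentricity is 3, realized for instance by the pair Pia–Nate via Pia – Fay – Sara – Nate. So the diameter is 3.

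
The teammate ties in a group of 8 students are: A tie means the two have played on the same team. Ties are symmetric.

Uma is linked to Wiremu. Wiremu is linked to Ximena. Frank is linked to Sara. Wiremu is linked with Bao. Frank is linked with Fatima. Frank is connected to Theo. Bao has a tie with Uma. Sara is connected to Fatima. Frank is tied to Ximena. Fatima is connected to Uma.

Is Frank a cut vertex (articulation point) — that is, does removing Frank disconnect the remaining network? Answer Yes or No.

Removing Frank leaves {Bao, Fatima, Sara, Uma, Wiremu, and Ximena} with no path to {Theo}, so the network splits into 2 components. Frank is a cut vertex.

Yes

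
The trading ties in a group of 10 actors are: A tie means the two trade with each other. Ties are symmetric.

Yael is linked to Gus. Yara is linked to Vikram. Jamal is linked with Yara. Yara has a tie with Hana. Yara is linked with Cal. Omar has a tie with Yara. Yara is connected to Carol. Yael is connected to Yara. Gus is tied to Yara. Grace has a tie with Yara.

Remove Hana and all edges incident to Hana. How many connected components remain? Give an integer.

1

Hana's neighbors (Yara) remain reachable from one another through other ties, so the rest of the network stays in one piece.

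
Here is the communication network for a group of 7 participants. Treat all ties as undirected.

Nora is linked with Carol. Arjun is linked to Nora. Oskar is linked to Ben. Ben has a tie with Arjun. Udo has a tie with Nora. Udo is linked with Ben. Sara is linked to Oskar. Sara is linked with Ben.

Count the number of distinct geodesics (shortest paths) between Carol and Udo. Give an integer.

The shortest distance is 2, and the only length-2 path is Carol–Nora–Udo. So there is exactly 1 shortest path.

1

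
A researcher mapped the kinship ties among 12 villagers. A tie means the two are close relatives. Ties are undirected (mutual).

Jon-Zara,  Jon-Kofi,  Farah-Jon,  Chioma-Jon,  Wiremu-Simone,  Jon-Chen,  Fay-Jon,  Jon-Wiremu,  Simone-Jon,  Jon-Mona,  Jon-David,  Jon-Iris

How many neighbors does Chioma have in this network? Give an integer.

1

Chioma is directly tied to Jon. That is 1 neighbor, so the degree of Chioma is 1.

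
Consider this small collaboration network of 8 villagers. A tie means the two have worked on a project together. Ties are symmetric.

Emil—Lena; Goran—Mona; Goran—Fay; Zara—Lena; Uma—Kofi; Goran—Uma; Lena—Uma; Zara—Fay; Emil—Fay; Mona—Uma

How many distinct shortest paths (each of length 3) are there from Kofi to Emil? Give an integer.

1

The shortest distance is 3, and the only length-3 path is Kofi–Uma–Lena–Emil. So there is exactly 1 shortest path.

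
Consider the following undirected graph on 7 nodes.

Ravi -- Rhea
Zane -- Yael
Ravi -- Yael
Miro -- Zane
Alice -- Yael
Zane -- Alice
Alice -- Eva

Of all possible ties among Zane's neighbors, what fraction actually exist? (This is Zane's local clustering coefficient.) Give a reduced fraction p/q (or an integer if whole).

Zane's neighbors: Alice, Miro, and Yael (k = 3).
Possible neighbor pairs: C(3,2) = 3. Edges among them: Alice–Yael → e = 1.
Clustering(Zane) = 1/3.

1/3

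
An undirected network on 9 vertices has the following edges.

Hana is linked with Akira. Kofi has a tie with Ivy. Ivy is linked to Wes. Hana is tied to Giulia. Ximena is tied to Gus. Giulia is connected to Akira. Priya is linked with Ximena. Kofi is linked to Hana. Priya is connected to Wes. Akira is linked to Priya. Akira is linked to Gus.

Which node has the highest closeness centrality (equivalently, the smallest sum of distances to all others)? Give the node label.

Farness (sum of distances to all others) for each node — Akira:13, Giulia:17, Gus:18, Hana:15, Ivy:19, Kofi:18, Priya:14, Wes:17, Ximena:19.
The smallest farness is 13, for Akira, so Akira has the highest closeness.

Akira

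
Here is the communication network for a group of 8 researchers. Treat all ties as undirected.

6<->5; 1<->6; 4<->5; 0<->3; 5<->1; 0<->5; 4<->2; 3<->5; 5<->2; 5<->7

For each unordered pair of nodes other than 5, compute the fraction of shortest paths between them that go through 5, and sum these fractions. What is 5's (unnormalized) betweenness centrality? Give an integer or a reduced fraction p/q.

Pairs whose geodesics pass through 5 — 1–7: 1; 1–2: 1; 1–4: 1; 1–0: 1; 1–3: 1; 7–2: 1; 7–4: 1; 7–6: 1; 7–0: 1; 7–3: 1; 2–6: 1; 2–0: 1; 2–3: 1; 4–6: 1 … (+4 more pairs).
All other pairs contribute 0.
Summing the contributions gives betweenness(5) = 18.

18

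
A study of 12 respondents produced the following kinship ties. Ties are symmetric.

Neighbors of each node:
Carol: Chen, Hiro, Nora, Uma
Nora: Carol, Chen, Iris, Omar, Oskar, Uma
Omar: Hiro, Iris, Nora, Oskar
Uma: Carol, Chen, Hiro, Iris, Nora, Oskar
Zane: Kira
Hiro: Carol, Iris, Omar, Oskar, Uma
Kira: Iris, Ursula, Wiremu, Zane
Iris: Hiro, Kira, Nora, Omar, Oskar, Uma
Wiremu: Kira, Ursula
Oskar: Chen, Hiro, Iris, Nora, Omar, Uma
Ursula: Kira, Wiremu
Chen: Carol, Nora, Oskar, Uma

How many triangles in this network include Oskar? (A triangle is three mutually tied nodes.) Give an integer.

Oskar's neighbors: Chen, Hiro, Iris, Nora, Omar, and Uma.
Neighbor pairs that are themselves tied: Oskar–Chen–Nora; Oskar–Chen–Uma; Oskar–Hiro–Iris; Oskar–Hiro–Omar; Oskar–Hiro–Uma; Oskar–Iris–Nora; Oskar–Iris–Omar; Oskar–Iris–Uma; Oskar–Nora–Omar; Oskar–Nora–Uma. Each forms one triangle with Oskar, for 10 in total.

10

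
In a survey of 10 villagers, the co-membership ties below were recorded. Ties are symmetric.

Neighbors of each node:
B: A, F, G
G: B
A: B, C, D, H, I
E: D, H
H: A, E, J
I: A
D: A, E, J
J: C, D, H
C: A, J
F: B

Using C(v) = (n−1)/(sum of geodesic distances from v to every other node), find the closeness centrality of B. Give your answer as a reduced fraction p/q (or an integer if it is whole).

Distances from B: A:1, C:2, D:2, E:3, F:1, G:1, H:2, I:2, J:3. Sum = 17.
n = 10, so closeness = 9/17.

9/17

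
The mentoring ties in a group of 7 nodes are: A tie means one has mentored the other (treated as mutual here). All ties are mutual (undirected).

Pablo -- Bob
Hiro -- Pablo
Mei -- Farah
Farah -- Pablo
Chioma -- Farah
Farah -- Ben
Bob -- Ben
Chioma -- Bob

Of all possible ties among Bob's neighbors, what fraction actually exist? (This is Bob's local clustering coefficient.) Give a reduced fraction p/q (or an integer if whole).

Bob's neighbors: Ben, Chioma, and Pablo (k = 3).
Possible neighbor pairs: C(3,2) = 3. Edges among them: none → e = 0.
Clustering(Bob) = 0/3 = 0.

0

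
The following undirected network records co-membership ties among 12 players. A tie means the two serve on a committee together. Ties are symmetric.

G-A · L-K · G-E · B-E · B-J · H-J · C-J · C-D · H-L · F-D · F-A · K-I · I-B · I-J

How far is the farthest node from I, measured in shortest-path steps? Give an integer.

4

Distances from I: A:4, B:1, C:2, D:3, E:2, F:4, G:3, H:2, J:1, K:1, L:2.
The largest is 4 (to F and A), so the eccentricity of I is 4.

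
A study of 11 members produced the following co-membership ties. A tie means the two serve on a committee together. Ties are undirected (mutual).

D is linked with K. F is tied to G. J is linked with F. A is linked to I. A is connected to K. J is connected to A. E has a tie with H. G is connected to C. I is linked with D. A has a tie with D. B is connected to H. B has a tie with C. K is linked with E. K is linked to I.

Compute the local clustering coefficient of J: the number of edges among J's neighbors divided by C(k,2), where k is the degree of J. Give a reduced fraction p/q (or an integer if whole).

0

J's neighbors: A and F (k = 2).
Possible neighbor pairs: C(2,2) = 1. Edges among them: none → e = 0.
Clustering(J) = 0/1.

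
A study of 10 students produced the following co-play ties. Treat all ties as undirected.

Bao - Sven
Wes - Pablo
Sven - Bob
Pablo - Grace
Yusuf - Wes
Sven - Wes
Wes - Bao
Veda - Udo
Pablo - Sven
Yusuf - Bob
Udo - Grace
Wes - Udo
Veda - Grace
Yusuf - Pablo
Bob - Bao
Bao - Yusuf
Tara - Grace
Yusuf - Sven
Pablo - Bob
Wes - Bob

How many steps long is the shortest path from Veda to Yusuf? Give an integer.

3

One shortest route is Veda – Grace – Pablo – Yusuf, which uses 3 edges, and at distance 2 from Veda we only reach {Pablo, Tara, Wes}, which does not include Yusuf. So d(Veda,Yusuf) = 3.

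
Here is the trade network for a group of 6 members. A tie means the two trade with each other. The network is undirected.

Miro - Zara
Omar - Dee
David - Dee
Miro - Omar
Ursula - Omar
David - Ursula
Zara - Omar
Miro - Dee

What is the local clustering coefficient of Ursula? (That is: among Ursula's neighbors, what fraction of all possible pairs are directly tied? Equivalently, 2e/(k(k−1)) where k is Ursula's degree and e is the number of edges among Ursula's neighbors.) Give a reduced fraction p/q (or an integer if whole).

0

Ursula's neighbors: David and Omar (k = 2).
Possible neighbor pairs: C(2,2) = 1. Edges among them: none → e = 0.
Clustering(Ursula) = 0/1.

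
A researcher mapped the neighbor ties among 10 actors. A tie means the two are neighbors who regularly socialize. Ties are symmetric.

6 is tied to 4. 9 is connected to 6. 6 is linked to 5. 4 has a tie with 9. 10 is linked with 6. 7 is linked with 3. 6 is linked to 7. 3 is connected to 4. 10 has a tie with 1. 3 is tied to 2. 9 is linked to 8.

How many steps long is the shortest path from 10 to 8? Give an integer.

One shortest route is 10 – 6 – 9 – 8, which uses 3 edges, and at distance 2 from 10 we only reach {4, 5, 7, 9}, which does not include 8. So d(10,8) = 3.

3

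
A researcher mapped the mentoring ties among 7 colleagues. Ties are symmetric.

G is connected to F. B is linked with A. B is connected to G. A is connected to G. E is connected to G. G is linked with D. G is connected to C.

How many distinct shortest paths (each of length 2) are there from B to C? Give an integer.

The shortest distance is 2, and the only length-2 path is B–G–C. So there is exactly 1 shortest path.

1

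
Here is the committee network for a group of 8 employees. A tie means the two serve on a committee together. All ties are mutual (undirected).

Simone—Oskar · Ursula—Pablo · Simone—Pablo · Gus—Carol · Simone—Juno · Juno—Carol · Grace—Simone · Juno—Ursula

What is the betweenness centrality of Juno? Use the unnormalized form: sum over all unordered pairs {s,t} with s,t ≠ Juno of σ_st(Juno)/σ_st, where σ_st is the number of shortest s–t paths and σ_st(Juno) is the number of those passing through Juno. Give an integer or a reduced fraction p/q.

Pairs whose geodesics pass through Juno — Simone–Gus: 1; Simone–Carol: 1; Simone–Ursula: 1/2; Grace–Gus: 1; Grace–Carol: 1; Grace–Ursula: 1/2; Gus–Pablo: 2/2; Gus–Oskar: 1; Gus–Ursula: 1; Pablo–Carol: 2/2; Oskar–Carol: 1; Oskar–Ursula: 1/2; Carol–Ursula: 1.
All other pairs contribute 0.
Summing the contributions gives betweenness(Juno) = 23/2.

23/2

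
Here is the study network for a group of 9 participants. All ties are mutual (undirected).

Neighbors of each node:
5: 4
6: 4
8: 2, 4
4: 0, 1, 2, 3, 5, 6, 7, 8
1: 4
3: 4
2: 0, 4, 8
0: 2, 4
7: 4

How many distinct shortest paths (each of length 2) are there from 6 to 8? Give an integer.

1

The shortest distance is 2, and the only length-2 path is 6–4–8. So there is exactly 1 shortest path.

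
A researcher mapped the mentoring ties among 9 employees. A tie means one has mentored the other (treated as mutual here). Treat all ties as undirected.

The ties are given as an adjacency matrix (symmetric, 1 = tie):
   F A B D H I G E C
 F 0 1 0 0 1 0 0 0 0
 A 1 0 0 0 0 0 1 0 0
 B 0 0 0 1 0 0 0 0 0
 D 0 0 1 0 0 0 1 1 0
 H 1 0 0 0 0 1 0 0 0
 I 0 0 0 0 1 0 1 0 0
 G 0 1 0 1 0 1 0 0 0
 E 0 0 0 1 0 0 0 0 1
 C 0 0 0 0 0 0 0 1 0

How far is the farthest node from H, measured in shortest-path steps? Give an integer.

5

Distances from H: A:2, B:4, C:5, D:3, E:4, F:1, G:2, I:1.
The largest is 5 (to C), so the eccentricity of H is 5.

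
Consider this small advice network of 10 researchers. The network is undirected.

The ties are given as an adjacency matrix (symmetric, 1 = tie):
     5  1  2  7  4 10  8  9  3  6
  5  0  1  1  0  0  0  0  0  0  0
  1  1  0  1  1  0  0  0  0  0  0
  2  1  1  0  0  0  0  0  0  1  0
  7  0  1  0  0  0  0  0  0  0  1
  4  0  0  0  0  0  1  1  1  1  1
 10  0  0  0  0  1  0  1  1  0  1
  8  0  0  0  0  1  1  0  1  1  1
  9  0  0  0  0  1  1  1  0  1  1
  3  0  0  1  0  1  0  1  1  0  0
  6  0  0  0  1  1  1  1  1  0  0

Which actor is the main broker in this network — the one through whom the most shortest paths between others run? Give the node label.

3

Unnormalized betweenness of each node: 1:15/4, 2:15/2, 3:10, 4:7/4, 5:0, 6:15/2, 7:5, 8:7/4, 9:7/4, 10:0.
3 has the largest value, 10, making it the main broker — the node through which the most shortest paths run.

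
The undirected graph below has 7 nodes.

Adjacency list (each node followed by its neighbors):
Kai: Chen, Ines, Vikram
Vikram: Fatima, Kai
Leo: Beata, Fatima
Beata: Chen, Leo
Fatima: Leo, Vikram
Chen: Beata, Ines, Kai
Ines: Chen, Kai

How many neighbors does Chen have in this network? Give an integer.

3

Chen is directly tied to Beata, Ines, and Kai. That is 3 neighbors, so the degree of Chen is 3.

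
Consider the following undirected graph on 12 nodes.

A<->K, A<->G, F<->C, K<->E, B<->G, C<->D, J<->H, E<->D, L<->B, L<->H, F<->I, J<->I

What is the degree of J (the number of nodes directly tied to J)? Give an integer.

J is directly tied to H and I. That is 2 neighbors, so the degree of J is 2.

2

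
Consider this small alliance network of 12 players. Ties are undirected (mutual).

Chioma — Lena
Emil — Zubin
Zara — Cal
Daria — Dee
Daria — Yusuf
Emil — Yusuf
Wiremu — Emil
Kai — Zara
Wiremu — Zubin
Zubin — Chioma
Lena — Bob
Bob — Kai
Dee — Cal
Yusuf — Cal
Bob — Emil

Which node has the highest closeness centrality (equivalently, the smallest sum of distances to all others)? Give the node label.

Emil

Farness (sum of distances to all others) for each node — Bob:23, Cal:26, Chioma:31, Daria:30, Dee:34, Emil:20, Kai:27, Lena:30, Wiremu:28, Yusuf:22, Zara:29, Zubin:26.
The smallest farness is 20, for Emil, so Emil has the highest closeness.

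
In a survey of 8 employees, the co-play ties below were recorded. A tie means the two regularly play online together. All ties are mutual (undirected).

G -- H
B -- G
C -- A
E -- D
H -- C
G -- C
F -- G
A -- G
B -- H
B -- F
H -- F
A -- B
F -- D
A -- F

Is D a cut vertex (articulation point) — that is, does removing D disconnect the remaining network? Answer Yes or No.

Removing D leaves {E} with no path to {A, B, C, F, G, and H}, so the network splits into 2 components. D is a cut vertex.

Yes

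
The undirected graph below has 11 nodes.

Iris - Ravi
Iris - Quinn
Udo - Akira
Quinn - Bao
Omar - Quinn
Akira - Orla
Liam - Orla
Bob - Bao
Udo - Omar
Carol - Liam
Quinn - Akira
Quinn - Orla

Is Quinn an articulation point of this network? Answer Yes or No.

Yes

Removing Quinn leaves {Bao and Bob} with no path to {Akira, Carol, Liam, Omar, Orla, and Udo}, so the network splits into 3 components. Quinn is a cut vertex.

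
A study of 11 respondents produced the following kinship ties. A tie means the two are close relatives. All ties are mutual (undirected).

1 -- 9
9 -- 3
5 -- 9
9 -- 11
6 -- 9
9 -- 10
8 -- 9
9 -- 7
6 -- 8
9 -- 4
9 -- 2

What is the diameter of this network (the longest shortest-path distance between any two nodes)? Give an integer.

2

Eccentricity of each node (its greatest distance to any other): 1:2, 2:2, 3:2, 4:2, 5:2, 6:2, 7:2, 8:2, 9:1, 10:2, 11:2.
The maximum eccentricity is 2, realized for instance by the pair 7–6 via 7 – 9 – 6. So the diameter is 2.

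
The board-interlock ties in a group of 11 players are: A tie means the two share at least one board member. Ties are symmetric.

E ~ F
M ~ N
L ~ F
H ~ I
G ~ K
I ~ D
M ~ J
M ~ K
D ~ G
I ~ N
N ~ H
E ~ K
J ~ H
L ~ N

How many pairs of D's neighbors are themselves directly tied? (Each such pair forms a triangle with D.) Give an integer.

0

D's neighbors are G and I, but none of them are tied to each other, so no triangle contains D.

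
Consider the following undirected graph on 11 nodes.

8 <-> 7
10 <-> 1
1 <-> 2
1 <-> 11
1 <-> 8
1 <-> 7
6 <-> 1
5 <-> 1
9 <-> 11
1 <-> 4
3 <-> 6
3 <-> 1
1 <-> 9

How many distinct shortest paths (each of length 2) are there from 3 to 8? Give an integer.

1

The shortest distance is 2, and the only length-2 path is 3–1–8. So there is exactly 1 shortest path.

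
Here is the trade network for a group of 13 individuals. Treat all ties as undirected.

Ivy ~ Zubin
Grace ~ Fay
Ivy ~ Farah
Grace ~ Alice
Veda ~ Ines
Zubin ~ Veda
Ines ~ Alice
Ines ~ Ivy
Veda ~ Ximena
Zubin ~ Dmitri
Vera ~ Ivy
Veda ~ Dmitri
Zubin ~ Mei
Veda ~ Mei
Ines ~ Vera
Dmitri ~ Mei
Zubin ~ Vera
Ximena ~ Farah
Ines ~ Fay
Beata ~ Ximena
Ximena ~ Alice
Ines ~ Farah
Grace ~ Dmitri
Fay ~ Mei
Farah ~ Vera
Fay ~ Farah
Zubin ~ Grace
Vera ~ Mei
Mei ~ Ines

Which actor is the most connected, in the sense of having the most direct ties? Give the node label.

Ines

Degrees — Alice:3, Beata:1, Dmitri:4, Farah:5, Fay:4, Grace:4, Ines:7, Ivy:4, Mei:6, Veda:5, Vera:5, Ximena:4, Zubin:6.
The maximum is 7, attained only by Ines.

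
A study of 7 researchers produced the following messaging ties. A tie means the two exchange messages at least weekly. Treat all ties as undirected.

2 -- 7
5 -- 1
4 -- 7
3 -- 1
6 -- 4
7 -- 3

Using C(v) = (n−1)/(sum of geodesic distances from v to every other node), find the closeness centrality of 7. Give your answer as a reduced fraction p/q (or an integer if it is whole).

3/5

Distances from 7: 1:2, 2:1, 3:1, 4:1, 5:3, 6:2. Sum = 10.
n = 7, so closeness = 6/10 = 3/5.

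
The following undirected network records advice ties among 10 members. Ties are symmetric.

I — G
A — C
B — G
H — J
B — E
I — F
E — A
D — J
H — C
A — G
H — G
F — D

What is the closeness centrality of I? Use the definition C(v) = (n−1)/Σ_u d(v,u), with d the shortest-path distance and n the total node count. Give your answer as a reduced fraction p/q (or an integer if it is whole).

9/19

Distances from I: A:2, B:2, C:3, D:2, E:3, F:1, G:1, H:2, J:3. Sum = 19.
n = 10, so closeness = 9/19.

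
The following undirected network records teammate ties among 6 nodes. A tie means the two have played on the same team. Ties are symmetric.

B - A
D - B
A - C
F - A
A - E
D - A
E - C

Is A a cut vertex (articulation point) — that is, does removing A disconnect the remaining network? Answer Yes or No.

Yes

Removing A leaves {B and D} with no path to {C and E}, so the network splits into 3 components. A is a cut vertex.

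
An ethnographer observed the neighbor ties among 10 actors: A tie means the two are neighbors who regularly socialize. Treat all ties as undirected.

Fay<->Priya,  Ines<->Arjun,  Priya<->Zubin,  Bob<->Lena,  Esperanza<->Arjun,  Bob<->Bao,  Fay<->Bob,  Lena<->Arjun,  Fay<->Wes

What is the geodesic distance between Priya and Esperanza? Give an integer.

5

One shortest route is Priya – Fay – Bob – Lena – Arjun – Esperanza, which uses 5 edges, and at distance 4 from Priya we only reach {Arjun}, which does not include Esperanza. So d(Priya,Esperanza) = 5.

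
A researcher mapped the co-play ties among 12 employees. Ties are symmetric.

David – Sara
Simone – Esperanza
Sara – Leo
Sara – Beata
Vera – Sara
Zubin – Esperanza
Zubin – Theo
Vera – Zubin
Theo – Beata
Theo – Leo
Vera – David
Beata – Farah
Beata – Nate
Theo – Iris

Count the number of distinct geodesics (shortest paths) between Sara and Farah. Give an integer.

The shortest distance is 2, and the only length-2 path is Sara–Beata–Farah. So there is exactly 1 shortest path.

1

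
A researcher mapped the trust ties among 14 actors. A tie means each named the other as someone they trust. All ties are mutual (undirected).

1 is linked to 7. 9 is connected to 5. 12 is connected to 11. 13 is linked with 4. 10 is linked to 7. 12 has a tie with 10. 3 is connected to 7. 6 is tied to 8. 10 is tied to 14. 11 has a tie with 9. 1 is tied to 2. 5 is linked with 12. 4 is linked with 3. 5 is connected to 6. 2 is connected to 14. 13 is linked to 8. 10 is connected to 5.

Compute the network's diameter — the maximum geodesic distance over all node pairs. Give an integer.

Eccentricity of each node (its greatest distance to any other): 1:5, 2:5, 3:4, 4:5, 5:4, 6:4, 7:4, 8:5, 9:5, 10:4, 11:5, 12:4, 13:5, 14:5.
The maximum eccentricity is 5, realized for instance by the pair 8–1 via 8 – 6 – 5 – 10 – 7 – 1. So the diameter is 5.

5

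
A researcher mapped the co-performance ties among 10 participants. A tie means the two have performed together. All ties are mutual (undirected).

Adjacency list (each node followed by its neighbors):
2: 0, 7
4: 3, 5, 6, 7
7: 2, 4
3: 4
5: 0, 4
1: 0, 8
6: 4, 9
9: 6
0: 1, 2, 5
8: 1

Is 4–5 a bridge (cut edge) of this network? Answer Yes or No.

No

Even without that edge, 4 still reaches 5 via 4 – 7 – 2 – 0 – 5, so the network stays connected. Not a bridge.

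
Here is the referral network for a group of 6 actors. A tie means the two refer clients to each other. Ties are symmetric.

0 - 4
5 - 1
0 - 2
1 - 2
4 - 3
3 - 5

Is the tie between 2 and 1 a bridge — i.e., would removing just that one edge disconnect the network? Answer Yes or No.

No

Even without that edge, 2 still reaches 1 via 2 – 0 – 4 – 3 – 5 – 1, so the network stays connected. Not a bridge.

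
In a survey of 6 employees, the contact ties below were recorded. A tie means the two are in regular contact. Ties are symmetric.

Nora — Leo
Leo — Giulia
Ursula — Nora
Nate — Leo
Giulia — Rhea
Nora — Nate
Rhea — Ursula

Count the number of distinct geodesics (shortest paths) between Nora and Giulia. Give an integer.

1

The shortest distance is 2, and the only length-2 path is Nora–Leo–Giulia. So there is exactly 1 shortest path.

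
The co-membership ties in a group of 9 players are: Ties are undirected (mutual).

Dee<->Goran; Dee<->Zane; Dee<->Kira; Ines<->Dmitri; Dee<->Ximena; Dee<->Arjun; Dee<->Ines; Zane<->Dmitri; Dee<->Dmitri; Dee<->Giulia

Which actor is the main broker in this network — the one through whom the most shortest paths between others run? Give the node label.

Unnormalized betweenness of each node: Arjun:0, Dee:51/2, Dmitri:1/2, Giulia:0, Goran:0, Ines:0, Kira:0, Ximena:0, Zane:0.
Dee has the largest value, 51/2, making it the main broker — the node through which the most shortest paths run.

Dee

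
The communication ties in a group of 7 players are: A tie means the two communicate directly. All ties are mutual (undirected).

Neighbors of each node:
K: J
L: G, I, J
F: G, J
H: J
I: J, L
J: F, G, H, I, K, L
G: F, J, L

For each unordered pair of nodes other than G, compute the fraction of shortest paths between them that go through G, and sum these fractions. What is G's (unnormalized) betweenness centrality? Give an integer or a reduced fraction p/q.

Pairs whose geodesics pass through G — L–F: 1/2.
All other pairs contribute 0.
Summing the contributions gives betweenness(G) = 1/2.

1/2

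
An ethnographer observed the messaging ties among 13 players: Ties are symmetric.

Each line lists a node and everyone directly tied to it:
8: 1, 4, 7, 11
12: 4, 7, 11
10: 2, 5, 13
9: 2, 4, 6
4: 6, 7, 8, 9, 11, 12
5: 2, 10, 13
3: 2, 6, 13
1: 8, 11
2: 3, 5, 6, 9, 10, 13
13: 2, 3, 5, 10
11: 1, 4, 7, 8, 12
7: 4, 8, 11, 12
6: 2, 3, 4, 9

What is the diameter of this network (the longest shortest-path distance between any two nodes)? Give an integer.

5

Eccentricity of each node (its greatest distance to any other): 1:5, 2:4, 3:4, 4:3, 5:5, 6:3, 7:4, 8:4, 9:3, 10:5, 11:4, 12:4, 13:5.
The maximum eccentricity is 5, realized for instance by the pair 10–1 via 10 – 2 – 6 – 4 – 8 – 1. So the diameter is 5.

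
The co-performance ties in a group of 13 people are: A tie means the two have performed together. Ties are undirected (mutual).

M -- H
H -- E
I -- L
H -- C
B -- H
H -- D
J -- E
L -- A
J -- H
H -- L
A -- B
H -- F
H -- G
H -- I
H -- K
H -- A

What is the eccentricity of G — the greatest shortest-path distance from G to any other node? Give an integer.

Distances from G: A:2, B:2, C:2, D:2, E:2, F:2, H:1, I:2, J:2, K:2, L:2, M:2.
The largest is 2 (to M, F, E, A, D, I, L, C, J, B, and K), so the eccentricity of G is 2.

2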